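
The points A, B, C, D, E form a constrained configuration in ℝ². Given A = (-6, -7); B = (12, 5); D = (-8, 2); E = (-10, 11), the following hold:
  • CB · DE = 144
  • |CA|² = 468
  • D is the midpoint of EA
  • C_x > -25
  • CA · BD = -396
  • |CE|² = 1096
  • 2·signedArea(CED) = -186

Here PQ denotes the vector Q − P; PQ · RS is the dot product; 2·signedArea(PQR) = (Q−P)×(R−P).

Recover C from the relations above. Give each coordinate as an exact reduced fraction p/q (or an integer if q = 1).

C = (-24, -19)

1. C_x = -24  [CA · BD = -396 ∩ 2·signedArea(CED) = -186]
2. C_y = -19  [CA · BD = -396 ∩ 2·signedArea(CED) = -186]
   → C = (-24, -19)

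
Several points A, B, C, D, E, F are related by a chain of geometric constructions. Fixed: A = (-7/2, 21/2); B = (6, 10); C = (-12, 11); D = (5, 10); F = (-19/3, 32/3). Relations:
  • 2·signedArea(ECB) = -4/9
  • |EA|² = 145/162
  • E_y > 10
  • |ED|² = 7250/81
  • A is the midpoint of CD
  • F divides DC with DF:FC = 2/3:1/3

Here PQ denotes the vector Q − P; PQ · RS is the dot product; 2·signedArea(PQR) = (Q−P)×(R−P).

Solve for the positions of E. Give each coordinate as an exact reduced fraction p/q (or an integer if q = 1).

1. E_x = -40/9  [line 1·x + 18·y + -1670/9 = 0 ∩ |ED|² = 7250/81]
2. E_y = 95/9  [line 1·x + 18·y + -1670/9 = 0 ∩ |ED|² = 7250/81]
   → E = (-40/9, 95/9)

E = (-40/9, 95/9)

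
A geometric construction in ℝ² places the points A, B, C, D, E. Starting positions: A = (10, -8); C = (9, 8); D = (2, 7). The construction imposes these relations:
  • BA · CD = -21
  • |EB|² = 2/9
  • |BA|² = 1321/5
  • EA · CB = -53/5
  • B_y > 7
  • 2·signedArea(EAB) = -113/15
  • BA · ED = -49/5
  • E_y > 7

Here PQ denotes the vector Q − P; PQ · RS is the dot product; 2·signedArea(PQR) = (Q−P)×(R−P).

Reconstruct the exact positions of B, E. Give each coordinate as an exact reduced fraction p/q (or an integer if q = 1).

1. B_x = 24/5  [line 7·x + 1·y + -41 = 0 ∩ |BA|² = 1321/5]
2. B_y = 37/5  [line 7·x + 1·y + -41 = 0 ∩ |BA|² = 1321/5]
   → B = (24/5, 37/5)
3. E_x = 79/15  [BA · ED = -49/5 ∩ EA · CB = -53/5]
4. E_y = 112/15  [BA · ED = -49/5 ∩ EA · CB = -53/5]
   → E = (79/15, 112/15)

B = (24/5, 37/5)
E = (79/15, 112/15)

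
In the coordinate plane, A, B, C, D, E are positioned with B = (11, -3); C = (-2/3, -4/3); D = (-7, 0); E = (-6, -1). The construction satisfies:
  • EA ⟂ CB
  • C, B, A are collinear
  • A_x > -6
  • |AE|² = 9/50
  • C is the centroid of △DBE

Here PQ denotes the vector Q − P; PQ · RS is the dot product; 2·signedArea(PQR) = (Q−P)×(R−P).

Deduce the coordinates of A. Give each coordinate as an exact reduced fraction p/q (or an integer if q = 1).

1. A_x = -297/50  [C, B, A are collinear ∩ EA ⟂ CB]
2. A_y = -29/50  [C, B, A are collinear ∩ EA ⟂ CB]
   → A = (-297/50, -29/50)

A = (-297/50, -29/50)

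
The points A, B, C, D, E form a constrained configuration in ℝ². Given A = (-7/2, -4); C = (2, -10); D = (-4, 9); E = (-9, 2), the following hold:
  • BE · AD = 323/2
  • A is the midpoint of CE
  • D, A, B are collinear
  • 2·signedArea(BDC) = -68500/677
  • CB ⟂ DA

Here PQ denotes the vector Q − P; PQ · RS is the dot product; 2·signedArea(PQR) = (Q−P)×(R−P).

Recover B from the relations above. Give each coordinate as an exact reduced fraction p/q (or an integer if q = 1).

B = (-2208/677, -6907/677)

1. B_x = -2208/677  [D, A, B are collinear ∩ CB ⟂ DA]
2. B_y = -6907/677  [D, A, B are collinear ∩ CB ⟂ DA]
   → B = (-2208/677, -6907/677)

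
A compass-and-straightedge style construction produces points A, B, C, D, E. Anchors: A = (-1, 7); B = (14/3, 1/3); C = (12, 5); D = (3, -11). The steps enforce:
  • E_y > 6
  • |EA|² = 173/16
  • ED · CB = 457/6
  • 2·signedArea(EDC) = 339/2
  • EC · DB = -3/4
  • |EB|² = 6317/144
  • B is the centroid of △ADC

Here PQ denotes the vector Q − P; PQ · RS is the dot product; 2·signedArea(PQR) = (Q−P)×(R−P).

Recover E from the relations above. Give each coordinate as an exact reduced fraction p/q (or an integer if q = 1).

E = (9/4, 13/2)

1. E_x = 9/4  [EC · DB = -3/4 ∩ ED · CB = 457/6]
2. E_y = 13/2  [EC · DB = -3/4 ∩ ED · CB = 457/6]
   → E = (9/4, 13/2)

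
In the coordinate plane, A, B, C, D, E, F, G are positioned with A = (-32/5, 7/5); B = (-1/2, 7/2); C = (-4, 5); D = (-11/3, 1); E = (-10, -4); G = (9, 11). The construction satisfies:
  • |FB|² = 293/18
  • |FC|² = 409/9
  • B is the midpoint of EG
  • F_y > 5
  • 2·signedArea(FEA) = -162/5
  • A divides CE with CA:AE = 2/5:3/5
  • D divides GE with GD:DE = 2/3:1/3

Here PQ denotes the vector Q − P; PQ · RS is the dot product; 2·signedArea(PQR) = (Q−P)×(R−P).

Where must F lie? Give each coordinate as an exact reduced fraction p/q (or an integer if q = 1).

1. F_x = 8/3  [line -27/5·x + 18/5·y + -36/5 = 0 ∩ |FB|² = 293/18]
2. F_y = 6  [line -27/5·x + 18/5·y + -36/5 = 0 ∩ |FB|² = 293/18]
   → F = (8/3, 6)

F = (8/3, 6)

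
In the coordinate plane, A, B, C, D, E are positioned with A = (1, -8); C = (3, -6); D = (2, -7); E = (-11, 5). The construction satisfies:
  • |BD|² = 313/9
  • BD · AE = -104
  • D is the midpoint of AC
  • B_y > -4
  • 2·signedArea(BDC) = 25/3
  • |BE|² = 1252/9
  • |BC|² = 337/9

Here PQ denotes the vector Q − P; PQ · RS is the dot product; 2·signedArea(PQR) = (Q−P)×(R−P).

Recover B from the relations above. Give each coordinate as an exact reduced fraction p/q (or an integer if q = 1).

B = (-7/3, -3)

1. B_x = -7/3  [BD · AE = -104 ∩ 2·signedArea(BDC) = 25/3]
2. B_y = -3  [BD · AE = -104 ∩ 2·signedArea(BDC) = 25/3]
   → B = (-7/3, -3)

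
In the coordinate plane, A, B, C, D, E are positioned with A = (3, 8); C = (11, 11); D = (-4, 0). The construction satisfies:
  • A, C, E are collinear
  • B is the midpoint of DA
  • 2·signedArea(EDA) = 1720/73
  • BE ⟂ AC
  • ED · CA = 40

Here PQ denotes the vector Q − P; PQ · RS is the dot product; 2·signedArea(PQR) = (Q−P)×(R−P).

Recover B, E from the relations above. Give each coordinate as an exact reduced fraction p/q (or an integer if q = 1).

B = (-1/2, 4)
E = (-101/73, 464/73)

1. B_x = -1/2  [B is the midpoint of DA]
2. B_y = 4  [B is the midpoint of DA]
   → B = (-1/2, 4)
3. E_x = -101/73  [A, C, E are collinear ∩ BE ⟂ AC]
4. E_y = 464/73  [A, C, E are collinear ∩ BE ⟂ AC]
   → E = (-101/73, 464/73)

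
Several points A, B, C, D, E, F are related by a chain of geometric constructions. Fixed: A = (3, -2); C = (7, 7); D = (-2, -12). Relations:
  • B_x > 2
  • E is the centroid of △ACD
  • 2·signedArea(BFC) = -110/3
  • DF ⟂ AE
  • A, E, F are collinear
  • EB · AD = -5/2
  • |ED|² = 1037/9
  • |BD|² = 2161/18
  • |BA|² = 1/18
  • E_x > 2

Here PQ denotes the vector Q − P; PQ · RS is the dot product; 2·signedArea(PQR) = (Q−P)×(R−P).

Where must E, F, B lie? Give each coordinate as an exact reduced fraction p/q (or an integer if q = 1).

B = (17/6, -13/6)
E = (8/3, -7/3)
F = (-9/2, -19/2)

1. E_x = 8/3  [E is the centroid of △ACD]
2. E_y = -7/3  [E is the centroid of △ACD]
   → E = (8/3, -7/3)
3. F_x = -9/2  [A, E, F are collinear ∩ DF ⟂ AE]
4. F_y = -19/2  [A, E, F are collinear ∩ DF ⟂ AE]
   → F = (-9/2, -19/2)
5. B_x = 17/6  [2·signedArea(BFC) = -110/3 ∩ EB · AD = -5/2]
6. B_y = -13/6  [2·signedArea(BFC) = -110/3 ∩ EB · AD = -5/2]
   → B = (17/6, -13/6)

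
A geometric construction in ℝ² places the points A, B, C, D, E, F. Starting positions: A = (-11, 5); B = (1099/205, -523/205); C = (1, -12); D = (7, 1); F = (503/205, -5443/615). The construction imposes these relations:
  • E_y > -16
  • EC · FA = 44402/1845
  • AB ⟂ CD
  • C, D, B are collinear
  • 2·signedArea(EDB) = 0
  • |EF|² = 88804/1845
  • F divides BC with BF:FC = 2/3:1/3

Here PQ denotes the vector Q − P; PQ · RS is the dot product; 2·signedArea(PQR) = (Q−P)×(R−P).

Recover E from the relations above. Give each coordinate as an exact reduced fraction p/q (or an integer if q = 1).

1. E_x = -93/205  [2·signedArea(EDB) = 0 ∩ EC · FA = 44402/1845]
2. E_y = -9317/615  [2·signedArea(EDB) = 0 ∩ EC · FA = 44402/1845]
   → E = (-93/205, -9317/615)

E = (-93/205, -9317/615)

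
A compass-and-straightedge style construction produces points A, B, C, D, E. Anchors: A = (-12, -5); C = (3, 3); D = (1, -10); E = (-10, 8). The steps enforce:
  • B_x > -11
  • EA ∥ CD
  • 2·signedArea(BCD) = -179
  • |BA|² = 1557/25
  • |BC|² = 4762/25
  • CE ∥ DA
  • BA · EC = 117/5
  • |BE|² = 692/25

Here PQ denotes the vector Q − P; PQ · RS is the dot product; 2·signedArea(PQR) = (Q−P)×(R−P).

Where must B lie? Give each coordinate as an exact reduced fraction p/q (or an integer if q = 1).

B = (-54/5, 14/5)

1. B_x = -54/5  [2·signedArea(BCD) = -179 ∩ BA · EC = 117/5]
2. B_y = 14/5  [2·signedArea(BCD) = -179 ∩ BA · EC = 117/5]
   → B = (-54/5, 14/5)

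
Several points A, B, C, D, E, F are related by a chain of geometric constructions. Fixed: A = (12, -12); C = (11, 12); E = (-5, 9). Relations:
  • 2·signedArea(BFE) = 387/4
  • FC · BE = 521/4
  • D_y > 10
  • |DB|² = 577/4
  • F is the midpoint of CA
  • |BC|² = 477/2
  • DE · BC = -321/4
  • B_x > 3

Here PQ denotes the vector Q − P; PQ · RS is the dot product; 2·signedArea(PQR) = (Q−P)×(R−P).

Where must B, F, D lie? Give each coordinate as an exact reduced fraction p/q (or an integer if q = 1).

B = (7/2, -3/2)
D = (3, 21/2)
F = (23/2, 0)

1. F_x = 23/2  [F is the midpoint of CA]
2. F_y = 0  [F is the midpoint of CA]
   → F = (23/2, 0)
3. B_x = 7/2  [2·signedArea(BFE) = 387/4 ∩ FC · BE = 521/4]
4. B_y = -3/2  [2·signedArea(BFE) = 387/4 ∩ FC · BE = 521/4]
   → B = (7/2, -3/2)
5. D_x = 3  [line -15/2·x + -27/2·y + 657/4 = 0 ∩ |DB|² = 577/4]
6. D_y = 21/2  [line -15/2·x + -27/2·y + 657/4 = 0 ∩ |DB|² = 577/4]
   → D = (3, 21/2)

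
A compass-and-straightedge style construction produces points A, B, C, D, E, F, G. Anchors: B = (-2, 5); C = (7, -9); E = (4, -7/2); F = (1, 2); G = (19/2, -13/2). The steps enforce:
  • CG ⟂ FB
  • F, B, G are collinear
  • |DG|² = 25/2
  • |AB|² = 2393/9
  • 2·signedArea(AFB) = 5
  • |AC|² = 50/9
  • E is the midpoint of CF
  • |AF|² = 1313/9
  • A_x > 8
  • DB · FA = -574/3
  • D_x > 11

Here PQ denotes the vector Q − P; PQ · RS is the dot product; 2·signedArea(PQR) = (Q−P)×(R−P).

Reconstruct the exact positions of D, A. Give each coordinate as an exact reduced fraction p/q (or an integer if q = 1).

1. A_x = 26/3  [line -3·x + -3·y + 4 = 0 ∩ |AF|² = 1313/9]
2. A_y = -22/3  [line -3·x + -3·y + 4 = 0 ∩ |AF|² = 1313/9]
   → A = (26/3, -22/3)
3. D_x = 12  [line -23/3·x + 28/3·y + 388/3 = 0 ∩ |DG|² = 25/2]
4. D_y = -4  [line -23/3·x + 28/3·y + 388/3 = 0 ∩ |DG|² = 25/2]
   → D = (12, -4)

A = (26/3, -22/3)
D = (12, -4)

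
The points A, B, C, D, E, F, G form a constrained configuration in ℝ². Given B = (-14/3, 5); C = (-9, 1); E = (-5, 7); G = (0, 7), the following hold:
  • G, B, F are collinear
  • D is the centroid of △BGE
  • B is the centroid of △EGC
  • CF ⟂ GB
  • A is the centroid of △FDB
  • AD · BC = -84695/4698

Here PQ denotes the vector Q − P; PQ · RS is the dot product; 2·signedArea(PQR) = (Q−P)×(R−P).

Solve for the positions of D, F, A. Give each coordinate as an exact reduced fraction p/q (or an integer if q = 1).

1. D_x = -29/9  [D is the centroid of △BGE]
2. D_y = 19/3  [D is the centroid of △BGE]
   → D = (-29/9, 19/3)
3. F_x = -567/58  [G, B, F are collinear ∩ CF ⟂ GB]
4. F_y = 163/58  [G, B, F are collinear ∩ CF ⟂ GB]
   → F = (-567/58, 163/58)
5. A_x = -9221/1566  [A is the centroid of △FDB]
6. A_y = 2461/522  [A is the centroid of △FDB]
   → A = (-9221/1566, 2461/522)

A = (-9221/1566, 2461/522)
D = (-29/9, 19/3)
F = (-567/58, 163/58)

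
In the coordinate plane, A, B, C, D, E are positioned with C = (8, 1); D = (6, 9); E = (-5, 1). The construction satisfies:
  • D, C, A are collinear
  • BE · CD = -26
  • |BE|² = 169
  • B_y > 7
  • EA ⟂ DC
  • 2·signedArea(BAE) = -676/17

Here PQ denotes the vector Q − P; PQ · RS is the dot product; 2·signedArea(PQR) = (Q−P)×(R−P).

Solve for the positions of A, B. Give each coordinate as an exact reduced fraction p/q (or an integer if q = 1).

1. A_x = 123/17  [D, C, A are collinear ∩ EA ⟂ DC]
2. A_y = 69/17  [D, C, A are collinear ∩ EA ⟂ DC]
   → A = (123/17, 69/17)
3. B_x = 110/17  [line 2·x + -8·y + 44 = 0 ∩ |BE|² = 169]
4. B_y = 121/17  [line 2·x + -8·y + 44 = 0 ∩ |BE|² = 169]
   → B = (110/17, 121/17)

A = (123/17, 69/17)
B = (110/17, 121/17)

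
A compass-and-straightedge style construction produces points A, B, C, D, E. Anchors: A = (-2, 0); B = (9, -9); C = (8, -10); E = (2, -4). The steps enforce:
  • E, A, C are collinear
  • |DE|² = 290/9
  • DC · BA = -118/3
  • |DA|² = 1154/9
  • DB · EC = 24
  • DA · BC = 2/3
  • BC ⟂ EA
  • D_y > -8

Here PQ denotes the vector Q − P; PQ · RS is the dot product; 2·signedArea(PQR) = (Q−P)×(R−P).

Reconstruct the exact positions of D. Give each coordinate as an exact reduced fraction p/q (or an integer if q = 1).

D = (19/3, -23/3)

1. D_x = 19/3  [DC · BA = -118/3 ∩ DA · BC = 2/3]
2. D_y = -23/3  [DC · BA = -118/3 ∩ DA · BC = 2/3]
   → D = (19/3, -23/3)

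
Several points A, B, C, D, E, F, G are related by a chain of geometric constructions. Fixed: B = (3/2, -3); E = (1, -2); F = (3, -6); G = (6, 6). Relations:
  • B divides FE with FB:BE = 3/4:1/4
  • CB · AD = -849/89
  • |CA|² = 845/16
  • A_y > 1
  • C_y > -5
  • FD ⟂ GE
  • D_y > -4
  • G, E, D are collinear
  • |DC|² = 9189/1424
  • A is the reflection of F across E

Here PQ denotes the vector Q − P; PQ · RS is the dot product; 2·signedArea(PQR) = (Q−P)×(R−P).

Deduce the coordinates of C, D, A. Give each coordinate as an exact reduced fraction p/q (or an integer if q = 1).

A = (-1, 2)
C = (9/4, -9/2)
D = (-21/89, -354/89)

1. D_x = -21/89  [G, E, D are collinear ∩ FD ⟂ GE]
2. D_y = -354/89  [G, E, D are collinear ∩ FD ⟂ GE]
   → D = (-21/89, -354/89)
3. A_x = -1  [A is the reflection of F across E]
4. A_y = 2  [A is the reflection of F across E]
   → A = (-1, 2)
5. C_x = 9/4  [line -68/89·x + 532/89·y + 2547/89 = 0 ∩ |CA|² = 845/16]
6. C_y = -9/2  [line -68/89·x + 532/89·y + 2547/89 = 0 ∩ |CA|² = 845/16]
   → C = (9/4, -9/2)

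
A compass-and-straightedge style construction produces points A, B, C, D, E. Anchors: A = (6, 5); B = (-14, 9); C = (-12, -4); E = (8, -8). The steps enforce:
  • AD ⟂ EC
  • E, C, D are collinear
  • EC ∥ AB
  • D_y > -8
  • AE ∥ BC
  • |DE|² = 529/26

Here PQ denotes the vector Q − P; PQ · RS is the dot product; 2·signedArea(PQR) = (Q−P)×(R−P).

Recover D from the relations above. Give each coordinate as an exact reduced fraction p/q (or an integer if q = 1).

1. D_x = 93/26  [E, C, D are collinear ∩ AD ⟂ EC]
2. D_y = -185/26  [E, C, D are collinear ∩ AD ⟂ EC]
   → D = (93/26, -185/26)

D = (93/26, -185/26)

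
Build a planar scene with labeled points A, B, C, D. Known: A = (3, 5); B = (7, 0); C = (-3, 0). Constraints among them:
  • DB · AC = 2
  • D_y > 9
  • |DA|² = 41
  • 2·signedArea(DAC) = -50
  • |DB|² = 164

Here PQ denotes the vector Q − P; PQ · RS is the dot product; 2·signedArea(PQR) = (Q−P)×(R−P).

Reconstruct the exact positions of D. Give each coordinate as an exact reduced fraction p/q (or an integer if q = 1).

D = (-1, 10)

1. D_x = -1  [2·signedArea(DAC) = -50 ∩ DB · AC = 2]
2. D_y = 10  [2·signedArea(DAC) = -50 ∩ DB · AC = 2]
   → D = (-1, 10)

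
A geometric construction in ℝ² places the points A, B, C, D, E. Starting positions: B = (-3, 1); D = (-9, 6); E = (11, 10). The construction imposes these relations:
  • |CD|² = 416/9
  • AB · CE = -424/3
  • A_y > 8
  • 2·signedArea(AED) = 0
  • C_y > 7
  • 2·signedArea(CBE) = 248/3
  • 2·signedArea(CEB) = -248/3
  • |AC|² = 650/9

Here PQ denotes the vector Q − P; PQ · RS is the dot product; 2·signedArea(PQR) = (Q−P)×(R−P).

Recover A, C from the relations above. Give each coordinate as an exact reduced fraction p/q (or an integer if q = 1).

A = (6, 9)
C = (-7/3, 22/3)

1. C_x = -7/3  [line -9·x + 14·y + -371/3 = 0 ∩ |CD|² = 416/9]
2. C_y = 22/3  [line -9·x + 14·y + -371/3 = 0 ∩ |CD|² = 416/9]
   → C = (-7/3, 22/3)
3. A_x = 6  [2·signedArea(AED) = 0 ∩ AB · CE = -424/3]
4. A_y = 9  [2·signedArea(AED) = 0 ∩ AB · CE = -424/3]
   → A = (6, 9)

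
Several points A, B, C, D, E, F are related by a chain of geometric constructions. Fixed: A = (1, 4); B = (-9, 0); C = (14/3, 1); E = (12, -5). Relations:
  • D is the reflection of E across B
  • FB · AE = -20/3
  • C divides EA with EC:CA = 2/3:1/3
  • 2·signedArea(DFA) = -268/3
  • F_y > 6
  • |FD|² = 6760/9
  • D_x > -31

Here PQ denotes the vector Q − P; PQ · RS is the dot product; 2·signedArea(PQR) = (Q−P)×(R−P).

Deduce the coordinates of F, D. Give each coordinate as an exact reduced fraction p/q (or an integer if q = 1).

D = (-30, 5)
F = (-8/3, 7)

1. D_x = -30  [D is the reflection of E across B]
2. D_y = 5  [D is the reflection of E across B]
   → D = (-30, 5)
3. F_x = -8/3  [FB · AE = -20/3 ∩ 2·signedArea(DFA) = -268/3]
4. F_y = 7  [FB · AE = -20/3 ∩ 2·signedArea(DFA) = -268/3]
   → F = (-8/3, 7)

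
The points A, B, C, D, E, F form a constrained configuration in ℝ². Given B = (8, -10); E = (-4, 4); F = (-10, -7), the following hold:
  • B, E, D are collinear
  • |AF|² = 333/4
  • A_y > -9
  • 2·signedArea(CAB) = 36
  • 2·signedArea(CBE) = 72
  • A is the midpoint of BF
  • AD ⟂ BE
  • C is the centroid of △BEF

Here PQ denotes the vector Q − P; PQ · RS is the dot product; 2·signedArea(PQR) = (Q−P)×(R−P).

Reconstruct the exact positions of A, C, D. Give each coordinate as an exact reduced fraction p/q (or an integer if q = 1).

A = (-1, -17/2)
C = (-2, -13/3)
D = (293/85, -797/170)

1. A_x = -1  [A is the midpoint of BF]
2. A_y = -17/2  [A is the midpoint of BF]
   → A = (-1, -17/2)
3. C_x = -2  [C is the centroid of △BEF]
4. C_y = -13/3  [C is the centroid of △BEF]
   → C = (-2, -13/3)
5. D_x = 293/85  [B, E, D are collinear ∩ AD ⟂ BE]
6. D_y = -797/170  [B, E, D are collinear ∩ AD ⟂ BE]
   → D = (293/85, -797/170)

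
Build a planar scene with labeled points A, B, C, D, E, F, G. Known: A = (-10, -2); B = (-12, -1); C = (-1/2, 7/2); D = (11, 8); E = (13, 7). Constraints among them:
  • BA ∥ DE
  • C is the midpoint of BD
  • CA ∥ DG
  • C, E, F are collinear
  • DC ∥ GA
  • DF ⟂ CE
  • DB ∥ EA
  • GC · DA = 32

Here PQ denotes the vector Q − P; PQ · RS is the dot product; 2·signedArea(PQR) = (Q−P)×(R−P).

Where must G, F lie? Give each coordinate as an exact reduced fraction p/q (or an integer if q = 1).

1. G_x = 3/2  [DC ∥ GA ∩ CA ∥ DG]
2. G_y = 5/2  [DC ∥ GA ∩ CA ∥ DG]
   → G = (3/2, 5/2)
3. F_x = 8845/778  [C, E, F are collinear ∩ DF ⟂ CE]
4. F_y = 5117/778  [C, E, F are collinear ∩ DF ⟂ CE]
   → F = (8845/778, 5117/778)

F = (8845/778, 5117/778)
G = (3/2, 5/2)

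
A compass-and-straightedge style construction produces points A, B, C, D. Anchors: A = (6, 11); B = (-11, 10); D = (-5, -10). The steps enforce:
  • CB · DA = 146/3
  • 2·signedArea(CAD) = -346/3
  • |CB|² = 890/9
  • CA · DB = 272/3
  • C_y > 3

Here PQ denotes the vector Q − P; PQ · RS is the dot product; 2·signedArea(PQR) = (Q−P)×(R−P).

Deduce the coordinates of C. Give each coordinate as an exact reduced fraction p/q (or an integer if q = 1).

1. C_x = -10/3  [CA · DB = 272/3 ∩ CB · DA = 146/3]
2. C_y = 11/3  [CA · DB = 272/3 ∩ CB · DA = 146/3]
   → C = (-10/3, 11/3)

C = (-10/3, 11/3)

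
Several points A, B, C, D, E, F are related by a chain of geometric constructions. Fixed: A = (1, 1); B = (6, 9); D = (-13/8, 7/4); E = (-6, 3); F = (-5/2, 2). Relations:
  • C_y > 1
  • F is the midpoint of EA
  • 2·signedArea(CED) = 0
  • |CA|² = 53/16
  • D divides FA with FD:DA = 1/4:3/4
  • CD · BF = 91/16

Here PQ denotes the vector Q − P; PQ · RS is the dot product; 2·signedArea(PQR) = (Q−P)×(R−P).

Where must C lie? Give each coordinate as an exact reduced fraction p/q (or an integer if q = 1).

1. C_x = -3/4  [2·signedArea(CED) = 0 ∩ CD · BF = 91/16]
2. C_y = 3/2  [2·signedArea(CED) = 0 ∩ CD · BF = 91/16]
   → C = (-3/4, 3/2)

C = (-3/4, 3/2)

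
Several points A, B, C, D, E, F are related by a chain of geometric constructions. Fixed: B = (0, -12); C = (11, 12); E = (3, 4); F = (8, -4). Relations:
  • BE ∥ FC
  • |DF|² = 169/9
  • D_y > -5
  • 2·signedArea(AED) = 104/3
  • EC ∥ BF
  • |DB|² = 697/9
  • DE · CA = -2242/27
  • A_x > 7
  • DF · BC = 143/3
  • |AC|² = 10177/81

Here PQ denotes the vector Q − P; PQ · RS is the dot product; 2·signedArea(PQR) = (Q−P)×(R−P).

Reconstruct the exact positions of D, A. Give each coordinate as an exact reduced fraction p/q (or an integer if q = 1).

A = (68/9, 4/3)
D = (11/3, -4)

1. D_x = 11/3  [line -11·x + -24·y + -167/3 = 0 ∩ |DF|² = 169/9]
2. D_y = -4  [line -11·x + -24·y + -167/3 = 0 ∩ |DF|² = 169/9]
   → D = (11/3, -4)
3. A_x = 68/9  [DE · CA = -2242/27 ∩ 2·signedArea(AED) = 104/3]
4. A_y = 4/3  [DE · CA = -2242/27 ∩ 2·signedArea(AED) = 104/3]
   → A = (68/9, 4/3)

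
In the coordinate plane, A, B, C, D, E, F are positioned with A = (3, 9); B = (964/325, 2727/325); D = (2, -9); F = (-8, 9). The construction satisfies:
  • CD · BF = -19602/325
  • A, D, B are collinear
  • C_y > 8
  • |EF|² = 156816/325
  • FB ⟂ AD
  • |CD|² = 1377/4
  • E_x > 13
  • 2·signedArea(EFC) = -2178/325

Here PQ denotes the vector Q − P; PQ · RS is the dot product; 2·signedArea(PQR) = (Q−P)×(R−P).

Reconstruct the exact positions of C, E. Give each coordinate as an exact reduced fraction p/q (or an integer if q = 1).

C = (-5/2, 9)
E = (4528/325, 2529/325)

1. C_x = -5/2  [line 3564/325·x + -198/325·y + 10692/325 = 0 ∩ |CD|² = 1377/4]
2. C_y = 9  [line 3564/325·x + -198/325·y + 10692/325 = 0 ∩ |CD|² = 1377/4]
   → C = (-5/2, 9)
3. E_y = 2529/325  [2·signedArea(EFC) = -2178/325]
4. E_x = 4528/325  [|EF|² = 156816/325]
   → E = (4528/325, 2529/325)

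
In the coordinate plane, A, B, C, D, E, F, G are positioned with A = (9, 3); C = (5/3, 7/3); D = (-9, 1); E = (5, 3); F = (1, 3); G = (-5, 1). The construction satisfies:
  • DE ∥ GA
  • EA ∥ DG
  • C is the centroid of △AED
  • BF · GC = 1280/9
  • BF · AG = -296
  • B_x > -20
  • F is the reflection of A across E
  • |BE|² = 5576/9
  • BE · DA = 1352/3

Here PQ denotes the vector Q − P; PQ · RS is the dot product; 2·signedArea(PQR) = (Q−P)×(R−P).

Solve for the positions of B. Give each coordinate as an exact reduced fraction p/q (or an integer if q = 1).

1. B_x = -59/3  [BE · DA = 1352/3 ∩ BF · AG = -296]
2. B_y = -1/3  [BE · DA = 1352/3 ∩ BF · AG = -296]
   → B = (-59/3, -1/3)

B = (-59/3, -1/3)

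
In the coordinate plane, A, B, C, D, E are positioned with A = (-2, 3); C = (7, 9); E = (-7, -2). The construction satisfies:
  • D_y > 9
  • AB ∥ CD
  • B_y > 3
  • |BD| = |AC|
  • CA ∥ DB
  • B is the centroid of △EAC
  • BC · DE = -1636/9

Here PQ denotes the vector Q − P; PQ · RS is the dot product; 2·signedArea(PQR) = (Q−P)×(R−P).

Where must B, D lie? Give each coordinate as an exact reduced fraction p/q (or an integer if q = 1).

B = (-2/3, 10/3)
D = (25/3, 28/3)

1. B_x = -2/3  [B is the centroid of △EAC]
2. B_y = 10/3  [B is the centroid of △EAC]
   → B = (-2/3, 10/3)
3. D_x = 25/3  [CA ∥ DB ∩ AB ∥ CD]
4. D_y = 28/3  [CA ∥ DB ∩ AB ∥ CD]
   → D = (25/3, 28/3)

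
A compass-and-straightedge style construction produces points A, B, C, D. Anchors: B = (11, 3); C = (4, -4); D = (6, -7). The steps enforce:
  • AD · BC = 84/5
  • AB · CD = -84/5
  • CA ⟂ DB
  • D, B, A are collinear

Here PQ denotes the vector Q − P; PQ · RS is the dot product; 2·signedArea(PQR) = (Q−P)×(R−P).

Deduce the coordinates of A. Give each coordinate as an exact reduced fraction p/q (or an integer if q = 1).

A = (34/5, -27/5)

1. A_x = 34/5  [D, B, A are collinear ∩ CA ⟂ DB]
2. A_y = -27/5  [D, B, A are collinear ∩ CA ⟂ DB]
   → A = (34/5, -27/5)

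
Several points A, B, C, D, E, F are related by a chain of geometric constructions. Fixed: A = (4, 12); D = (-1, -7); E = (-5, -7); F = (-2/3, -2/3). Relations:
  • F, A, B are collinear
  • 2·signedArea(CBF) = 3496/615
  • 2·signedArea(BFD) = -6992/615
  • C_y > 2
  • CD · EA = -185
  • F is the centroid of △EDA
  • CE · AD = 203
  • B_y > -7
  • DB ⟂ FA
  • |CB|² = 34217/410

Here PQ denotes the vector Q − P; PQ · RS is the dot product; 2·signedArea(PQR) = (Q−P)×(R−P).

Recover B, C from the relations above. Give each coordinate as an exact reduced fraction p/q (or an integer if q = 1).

B = (-566/205, -1302/205)
C = (-1/2, 5/2)

1. B_x = -566/205  [F, A, B are collinear ∩ DB ⟂ FA]
2. B_y = -1302/205  [F, A, B are collinear ∩ DB ⟂ FA]
   → B = (-566/205, -1302/205)
3. C_x = -1/2  [CE · AD = 203 ∩ 2·signedArea(CBF) = 3496/615]
4. C_y = 5/2  [CE · AD = 203 ∩ 2·signedArea(CBF) = 3496/615]
   → C = (-1/2, 5/2)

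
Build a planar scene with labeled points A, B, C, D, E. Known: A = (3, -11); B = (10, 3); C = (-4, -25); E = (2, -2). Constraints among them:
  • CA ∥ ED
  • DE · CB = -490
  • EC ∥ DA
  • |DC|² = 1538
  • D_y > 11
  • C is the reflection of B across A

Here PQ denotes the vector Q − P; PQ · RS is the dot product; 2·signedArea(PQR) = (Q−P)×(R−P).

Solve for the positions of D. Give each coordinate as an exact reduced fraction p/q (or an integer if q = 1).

1. D_x = 9  [EC ∥ DA ∩ CA ∥ ED]
2. D_y = 12  [EC ∥ DA ∩ CA ∥ ED]
   → D = (9, 12)

D = (9, 12)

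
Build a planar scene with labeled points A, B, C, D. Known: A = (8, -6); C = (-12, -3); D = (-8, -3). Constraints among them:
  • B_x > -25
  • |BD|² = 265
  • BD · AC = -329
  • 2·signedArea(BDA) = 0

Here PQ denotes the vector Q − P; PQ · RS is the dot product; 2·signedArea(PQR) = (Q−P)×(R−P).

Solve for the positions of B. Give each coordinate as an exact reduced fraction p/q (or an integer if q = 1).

B = (-24, 0)

1. B_x = -24  [2·signedArea(BDA) = 0 ∩ BD · AC = -329]
2. B_y = 0  [2·signedArea(BDA) = 0 ∩ BD · AC = -329]
   → B = (-24, 0)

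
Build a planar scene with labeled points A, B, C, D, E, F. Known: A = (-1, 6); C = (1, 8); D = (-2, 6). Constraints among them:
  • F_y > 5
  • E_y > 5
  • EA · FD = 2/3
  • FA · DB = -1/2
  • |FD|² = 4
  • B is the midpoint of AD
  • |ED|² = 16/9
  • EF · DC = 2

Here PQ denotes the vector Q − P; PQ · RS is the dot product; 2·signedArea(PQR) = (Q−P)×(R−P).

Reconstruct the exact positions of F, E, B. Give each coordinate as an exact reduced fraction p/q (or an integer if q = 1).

B = (-3/2, 6)
E = (-2/3, 6)
F = (0, 6)

1. B_x = -3/2  [B is the midpoint of AD]
2. B_y = 6  [B is the midpoint of AD]
   → B = (-3/2, 6)
3. F_x = 0  [FA · DB = -1/2]
4. F_y = 6  [|FD|² = 4]
   → F = (0, 6)
5. E_x = -2/3  [EF · DC = 2 ∩ EA · FD = 2/3]
6. E_y = 6  [EF · DC = 2 ∩ EA · FD = 2/3]
   → E = (-2/3, 6)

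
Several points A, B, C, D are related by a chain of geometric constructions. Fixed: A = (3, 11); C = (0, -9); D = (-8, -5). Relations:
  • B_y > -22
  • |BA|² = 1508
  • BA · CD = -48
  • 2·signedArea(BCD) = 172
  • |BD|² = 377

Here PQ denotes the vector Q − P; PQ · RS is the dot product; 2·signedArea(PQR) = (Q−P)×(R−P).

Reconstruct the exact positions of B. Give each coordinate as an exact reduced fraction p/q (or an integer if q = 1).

1. B_x = -19  [2·signedArea(BCD) = 172 ∩ BA · CD = -48]
2. B_y = -21  [2·signedArea(BCD) = 172 ∩ BA · CD = -48]
   → B = (-19, -21)

B = (-19, -21)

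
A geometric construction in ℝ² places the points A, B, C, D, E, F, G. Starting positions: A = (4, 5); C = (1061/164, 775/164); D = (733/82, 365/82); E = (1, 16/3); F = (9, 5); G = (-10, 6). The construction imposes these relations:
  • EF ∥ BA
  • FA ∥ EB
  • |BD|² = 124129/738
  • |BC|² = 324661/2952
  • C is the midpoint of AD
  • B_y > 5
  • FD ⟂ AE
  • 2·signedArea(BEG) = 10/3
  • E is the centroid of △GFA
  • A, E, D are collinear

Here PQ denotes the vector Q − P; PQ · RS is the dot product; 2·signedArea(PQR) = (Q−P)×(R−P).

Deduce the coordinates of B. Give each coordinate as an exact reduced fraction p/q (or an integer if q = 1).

B = (-4, 16/3)

1. B_x = -4  [EF ∥ BA ∩ FA ∥ EB]
2. B_y = 16/3  [EF ∥ BA ∩ FA ∥ EB]
   → B = (-4, 16/3)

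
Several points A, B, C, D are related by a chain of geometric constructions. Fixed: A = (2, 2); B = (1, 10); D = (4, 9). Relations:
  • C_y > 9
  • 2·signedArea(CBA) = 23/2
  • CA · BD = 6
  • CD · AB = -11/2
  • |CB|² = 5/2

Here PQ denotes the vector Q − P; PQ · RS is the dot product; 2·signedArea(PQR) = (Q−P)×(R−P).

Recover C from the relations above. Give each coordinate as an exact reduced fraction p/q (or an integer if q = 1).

C = (5/2, 19/2)

1. C_x = 5/2  [CA · BD = 6 ∩ 2·signedArea(CBA) = 23/2]
2. C_y = 19/2  [CA · BD = 6 ∩ 2·signedArea(CBA) = 23/2]
   → C = (5/2, 19/2)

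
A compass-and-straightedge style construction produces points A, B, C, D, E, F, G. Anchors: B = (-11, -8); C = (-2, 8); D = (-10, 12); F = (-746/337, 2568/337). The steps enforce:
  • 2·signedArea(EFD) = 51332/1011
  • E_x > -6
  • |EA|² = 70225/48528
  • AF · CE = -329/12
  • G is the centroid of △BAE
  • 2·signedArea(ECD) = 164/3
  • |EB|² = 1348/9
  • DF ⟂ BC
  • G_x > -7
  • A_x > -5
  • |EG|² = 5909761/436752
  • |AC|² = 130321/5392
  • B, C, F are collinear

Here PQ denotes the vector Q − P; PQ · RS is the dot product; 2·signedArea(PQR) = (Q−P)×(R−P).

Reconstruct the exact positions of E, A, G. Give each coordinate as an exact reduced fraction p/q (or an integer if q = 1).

A = (-5945/1348, 1252/337)
E = (-5, 8/3)
G = (-9171/1348, -1636/3033)

1. E_x = -5  [2·signedArea(ECD) = 164/3 ∩ 2·signedArea(EFD) = 51332/1011]
2. E_y = 8/3  [2·signedArea(ECD) = 164/3 ∩ 2·signedArea(EFD) = 51332/1011]
   → E = (-5, 8/3)
3. A_x = -5945/1348  [line 3·x + 16/3·y + -79/12 = 0 ∩ |AC|² = 130321/5392]
4. A_y = 1252/337  [line 3·x + 16/3·y + -79/12 = 0 ∩ |AC|² = 130321/5392]
   → A = (-5945/1348, 1252/337)
5. G_x = -9171/1348  [G is the centroid of △BAE]
6. G_y = -1636/3033  [G is the centroid of △BAE]
   → G = (-9171/1348, -1636/3033)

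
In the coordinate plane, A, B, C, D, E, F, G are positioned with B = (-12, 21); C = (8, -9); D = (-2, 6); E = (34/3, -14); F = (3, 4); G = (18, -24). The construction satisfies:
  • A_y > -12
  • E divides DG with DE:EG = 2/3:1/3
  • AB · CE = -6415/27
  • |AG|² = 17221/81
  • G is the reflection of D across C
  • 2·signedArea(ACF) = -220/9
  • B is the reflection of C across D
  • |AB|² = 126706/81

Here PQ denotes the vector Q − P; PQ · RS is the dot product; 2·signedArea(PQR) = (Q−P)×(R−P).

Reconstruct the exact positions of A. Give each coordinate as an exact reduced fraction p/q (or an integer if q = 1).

A = (97/9, -34/3)

1. A_x = 97/9  [2·signedArea(ACF) = -220/9 ∩ AB · CE = -6415/27]
2. A_y = -34/3  [2·signedArea(ACF) = -220/9 ∩ AB · CE = -6415/27]
   → A = (97/9, -34/3)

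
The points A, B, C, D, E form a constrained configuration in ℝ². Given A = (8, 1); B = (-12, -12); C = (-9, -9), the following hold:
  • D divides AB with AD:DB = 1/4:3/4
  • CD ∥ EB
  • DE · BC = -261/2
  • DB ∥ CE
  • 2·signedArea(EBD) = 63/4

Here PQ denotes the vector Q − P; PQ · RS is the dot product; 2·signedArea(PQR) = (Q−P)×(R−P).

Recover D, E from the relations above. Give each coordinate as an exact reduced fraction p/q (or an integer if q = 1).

D = (3, -9/4)
E = (-24, -75/4)

1. D_x = 3  [D divides AB with AD:DB = 1/4:3/4]
2. D_y = -9/4  [D divides AB with AD:DB = 1/4:3/4]
   → D = (3, -9/4)
3. E_x = -24  [CD ∥ EB ∩ DB ∥ CE]
4. E_y = -75/4  [CD ∥ EB ∩ DB ∥ CE]
   → E = (-24, -75/4)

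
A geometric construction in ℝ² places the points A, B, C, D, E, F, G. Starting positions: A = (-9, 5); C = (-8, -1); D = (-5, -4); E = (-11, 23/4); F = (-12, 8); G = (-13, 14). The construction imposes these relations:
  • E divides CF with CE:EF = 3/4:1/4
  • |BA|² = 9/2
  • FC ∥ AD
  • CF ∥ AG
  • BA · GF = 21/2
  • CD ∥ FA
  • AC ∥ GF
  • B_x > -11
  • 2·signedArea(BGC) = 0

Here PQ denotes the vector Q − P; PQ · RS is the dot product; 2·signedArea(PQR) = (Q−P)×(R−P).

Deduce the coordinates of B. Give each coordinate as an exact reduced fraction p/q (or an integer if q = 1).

1. B_x = -21/2  [2·signedArea(BGC) = 0 ∩ BA · GF = 21/2]
2. B_y = 13/2  [2·signedArea(BGC) = 0 ∩ BA · GF = 21/2]
   → B = (-21/2, 13/2)

B = (-21/2, 13/2)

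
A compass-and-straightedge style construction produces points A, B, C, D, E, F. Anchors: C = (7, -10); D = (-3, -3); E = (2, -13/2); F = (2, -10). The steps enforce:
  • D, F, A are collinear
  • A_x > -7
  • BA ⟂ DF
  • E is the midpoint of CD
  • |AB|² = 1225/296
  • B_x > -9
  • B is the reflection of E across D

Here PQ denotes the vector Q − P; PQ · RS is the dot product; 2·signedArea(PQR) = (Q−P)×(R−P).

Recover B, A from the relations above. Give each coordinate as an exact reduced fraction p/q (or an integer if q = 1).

A = (-939/148, 249/148)
B = (-8, 1/2)

1. B_x = -8  [B is the reflection of E across D]
2. B_y = 1/2  [B is the reflection of E across D]
   → B = (-8, 1/2)
3. A_x = -939/148  [D, F, A are collinear ∩ BA ⟂ DF]
4. A_y = 249/148  [D, F, A are collinear ∩ BA ⟂ DF]
   → A = (-939/148, 249/148)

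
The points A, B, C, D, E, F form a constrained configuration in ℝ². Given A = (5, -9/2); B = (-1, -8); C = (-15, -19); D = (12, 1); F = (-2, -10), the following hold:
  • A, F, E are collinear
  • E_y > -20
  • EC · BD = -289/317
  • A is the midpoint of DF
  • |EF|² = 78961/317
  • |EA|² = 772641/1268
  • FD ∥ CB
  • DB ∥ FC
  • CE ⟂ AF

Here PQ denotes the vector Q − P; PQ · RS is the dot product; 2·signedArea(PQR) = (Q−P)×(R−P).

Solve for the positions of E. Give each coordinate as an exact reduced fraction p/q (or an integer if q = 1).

1. E_x = -4568/317  [A, F, E are collinear ∩ CE ⟂ AF]
2. E_y = -6261/317  [A, F, E are collinear ∩ CE ⟂ AF]
   → E = (-4568/317, -6261/317)

E = (-4568/317, -6261/317)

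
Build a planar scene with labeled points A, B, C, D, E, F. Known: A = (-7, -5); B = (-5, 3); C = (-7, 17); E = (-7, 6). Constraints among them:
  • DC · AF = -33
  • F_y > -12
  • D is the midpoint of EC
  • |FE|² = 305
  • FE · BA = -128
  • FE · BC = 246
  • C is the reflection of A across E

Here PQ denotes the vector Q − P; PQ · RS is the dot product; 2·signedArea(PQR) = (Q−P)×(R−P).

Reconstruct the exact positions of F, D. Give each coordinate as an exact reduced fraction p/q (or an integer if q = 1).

1. F_x = -3  [FE · BC = 246 ∩ FE · BA = -128]
2. F_y = -11  [FE · BC = 246 ∩ FE · BA = -128]
   → F = (-3, -11)
3. D_x = -7  [D is the midpoint of EC]
4. D_y = 23/2  [D is the midpoint of EC]
   → D = (-7, 23/2)

D = (-7, 23/2)
F = (-3, -11)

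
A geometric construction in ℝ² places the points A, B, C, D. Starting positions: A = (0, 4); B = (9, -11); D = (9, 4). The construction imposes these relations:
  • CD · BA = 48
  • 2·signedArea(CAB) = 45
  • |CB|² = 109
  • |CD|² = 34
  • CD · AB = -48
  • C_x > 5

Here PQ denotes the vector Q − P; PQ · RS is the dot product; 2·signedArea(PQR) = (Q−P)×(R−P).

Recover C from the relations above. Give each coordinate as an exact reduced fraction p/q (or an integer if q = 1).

1. C_x = 6  [CD · AB = -48 ∩ 2·signedArea(CAB) = 45]
2. C_y = -1  [CD · AB = -48 ∩ 2·signedArea(CAB) = 45]
   → C = (6, -1)

C = (6, -1)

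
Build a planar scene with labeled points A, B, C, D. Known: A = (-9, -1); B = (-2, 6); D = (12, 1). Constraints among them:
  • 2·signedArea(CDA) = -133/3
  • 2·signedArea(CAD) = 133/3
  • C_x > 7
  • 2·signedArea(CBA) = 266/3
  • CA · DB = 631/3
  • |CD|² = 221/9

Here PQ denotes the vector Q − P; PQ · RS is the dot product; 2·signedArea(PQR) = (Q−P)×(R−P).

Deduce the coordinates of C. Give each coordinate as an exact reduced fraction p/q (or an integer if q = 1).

1. C_x = 22/3  [2·signedArea(CDA) = -133/3 ∩ 2·signedArea(CBA) = 266/3]
2. C_y = 8/3  [2·signedArea(CDA) = -133/3 ∩ 2·signedArea(CBA) = 266/3]
   → C = (22/3, 8/3)

C = (22/3, 8/3)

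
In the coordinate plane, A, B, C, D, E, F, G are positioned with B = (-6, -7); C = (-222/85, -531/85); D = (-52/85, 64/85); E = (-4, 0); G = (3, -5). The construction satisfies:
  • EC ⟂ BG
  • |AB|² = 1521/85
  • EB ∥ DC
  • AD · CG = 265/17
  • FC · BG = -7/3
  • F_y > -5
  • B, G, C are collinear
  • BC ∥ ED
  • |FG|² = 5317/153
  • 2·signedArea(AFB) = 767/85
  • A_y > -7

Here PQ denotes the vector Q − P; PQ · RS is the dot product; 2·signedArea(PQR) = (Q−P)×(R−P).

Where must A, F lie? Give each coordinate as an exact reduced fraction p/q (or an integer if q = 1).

A = (-159/85, -517/85)
F = (-721/255, -1048/255)

1. A_x = -159/85  [line -477/85·x + -106/85·y + -1537/85 = 0 ∩ |AB|² = 1521/85]
2. A_y = -517/85  [line -477/85·x + -106/85·y + -1537/85 = 0 ∩ |AB|² = 1521/85]
   → A = (-159/85, -517/85)
3. F_x = -721/255  [2·signedArea(AFB) = 767/85 ∩ FC · BG = -7/3]
4. F_y = -1048/255  [2·signedArea(AFB) = 767/85 ∩ FC · BG = -7/3]
   → F = (-721/255, -1048/255)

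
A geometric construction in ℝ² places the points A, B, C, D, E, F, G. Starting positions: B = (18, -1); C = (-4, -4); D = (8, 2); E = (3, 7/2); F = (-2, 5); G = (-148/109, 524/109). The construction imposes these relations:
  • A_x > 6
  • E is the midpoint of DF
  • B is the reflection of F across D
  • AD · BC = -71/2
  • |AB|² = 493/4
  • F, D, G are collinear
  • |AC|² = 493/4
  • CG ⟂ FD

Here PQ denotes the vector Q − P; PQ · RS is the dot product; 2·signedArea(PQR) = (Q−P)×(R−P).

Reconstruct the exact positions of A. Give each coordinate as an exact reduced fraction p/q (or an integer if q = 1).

1. A_x = 7  [line 22·x + 3·y + -293/2 = 0 ∩ |AB|² = 493/4]
2. A_y = -5/2  [line 22·x + 3·y + -293/2 = 0 ∩ |AB|² = 493/4]
   → A = (7, -5/2)

A = (7, -5/2)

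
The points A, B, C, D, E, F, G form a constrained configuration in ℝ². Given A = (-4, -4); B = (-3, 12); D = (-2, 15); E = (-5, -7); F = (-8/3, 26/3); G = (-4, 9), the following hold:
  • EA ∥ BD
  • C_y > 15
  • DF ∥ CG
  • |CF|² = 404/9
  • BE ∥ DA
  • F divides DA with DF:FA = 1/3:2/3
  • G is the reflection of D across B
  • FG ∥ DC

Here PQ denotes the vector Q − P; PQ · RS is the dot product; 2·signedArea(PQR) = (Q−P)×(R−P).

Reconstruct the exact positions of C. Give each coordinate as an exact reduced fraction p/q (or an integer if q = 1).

1. C_x = -10/3  [DF ∥ CG ∩ FG ∥ DC]
2. C_y = 46/3  [DF ∥ CG ∩ FG ∥ DC]
   → C = (-10/3, 46/3)

C = (-10/3, 46/3)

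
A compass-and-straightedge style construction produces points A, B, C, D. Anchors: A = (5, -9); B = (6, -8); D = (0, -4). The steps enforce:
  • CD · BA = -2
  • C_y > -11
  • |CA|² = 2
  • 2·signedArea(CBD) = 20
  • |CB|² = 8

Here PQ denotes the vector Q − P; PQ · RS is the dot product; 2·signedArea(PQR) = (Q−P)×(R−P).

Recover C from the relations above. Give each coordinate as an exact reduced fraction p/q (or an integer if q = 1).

C = (4, -10)

1. C_x = 4  [CD · BA = -2 ∩ 2·signedArea(CBD) = 20]
2. C_y = -10  [CD · BA = -2 ∩ 2·signedArea(CBD) = 20]
   → C = (4, -10)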